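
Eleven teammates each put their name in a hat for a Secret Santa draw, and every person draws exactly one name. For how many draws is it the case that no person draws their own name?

By inclusion-exclusion, !11 = Σ (-1)^k · 11!/k! for k=0..11
= 11! - 11!/1! + 11!/2! - 11!/3! + 11!/4! - 11!/5! + 11!/6! - 11!/7! + 11!/8! - 11!/9! + 11!/10! - 11!/11!
= 39916800 - 39916800 + 19958400 - 6652800 + 1663200 - 332640 + 55440 - 7920 + 990 - 110 + 11 - 1
= 14684570

14684570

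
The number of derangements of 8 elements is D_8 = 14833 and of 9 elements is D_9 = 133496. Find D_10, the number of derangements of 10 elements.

D_10 = (10-1)·(D_9 + D_8) = 9·(133496 + 14833) = 9·148329 = 1334961.

1334961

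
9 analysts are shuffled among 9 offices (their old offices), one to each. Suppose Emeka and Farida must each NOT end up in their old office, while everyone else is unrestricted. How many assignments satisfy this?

Let A_j be the event that the j-th constrained one is fixed. By inclusion-exclusion over the 2 events:
Σ_{j=0}^{2} (-1)^j C(2,j)(9-j)!
= C(2,0)·9! - C(2,1)·8! + C(2,2)·7!
= 362880 - 80640 + 5040
= 287280

287280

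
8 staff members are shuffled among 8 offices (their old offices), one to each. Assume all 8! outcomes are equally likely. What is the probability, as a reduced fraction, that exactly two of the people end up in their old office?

Favorable outcomes: C(8,2)·!6 = 28·265 = 7420.
Total outcomes: 8! = 40320.
Probability = 7420/40320 = 53/288.

53/288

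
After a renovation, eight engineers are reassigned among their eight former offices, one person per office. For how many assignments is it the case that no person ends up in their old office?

!8 is the nearest integer to 8!/e.
8! = 40320, and 40320/e ≈ 14832.90, so !8 = 14833.

14833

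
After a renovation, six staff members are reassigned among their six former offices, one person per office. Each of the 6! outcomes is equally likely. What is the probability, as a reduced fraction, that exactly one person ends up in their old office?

11/30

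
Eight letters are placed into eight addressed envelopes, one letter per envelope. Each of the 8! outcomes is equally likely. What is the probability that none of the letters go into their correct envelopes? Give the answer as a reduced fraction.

Favorable outcomes: !8 = 14833.
Total outcomes: 8! = 40320.
Probability = 14833/40320 = 2119/5760.

2119/5760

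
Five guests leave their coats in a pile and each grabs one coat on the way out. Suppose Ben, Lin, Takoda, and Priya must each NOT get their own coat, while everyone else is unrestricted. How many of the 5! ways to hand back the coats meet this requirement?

Inclusion-exclusion on the 4 forbidden self-matches:
Σ_{j=0}^{4} (-1)^j C(4,j)(5-j)!
= C(4,0)·5! - C(4,1)·4! + C(4,2)·3! - C(4,3)·2! + C(4,4)·1!
= 120 - 96 + 36 - 8 + 1
= 53

53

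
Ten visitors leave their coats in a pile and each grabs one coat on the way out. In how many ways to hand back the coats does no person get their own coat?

The subfactorial !10 = [10!/e] (nearest integer).
10! = 3628800, and 3628800/e ≈ 1334960.92, so !10 = 1334961.

1334961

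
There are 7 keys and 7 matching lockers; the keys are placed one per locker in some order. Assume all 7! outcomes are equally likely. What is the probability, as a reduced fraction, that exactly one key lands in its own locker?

53/144

Favorable outcomes: C(7,1)·!6 = 7·265 = 1855.
Total outcomes: 7! = 5040.
Probability = 1855/5040 = 53/144.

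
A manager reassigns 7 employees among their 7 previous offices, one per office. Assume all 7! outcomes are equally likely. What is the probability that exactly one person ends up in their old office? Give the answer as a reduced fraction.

53/144

Favorable outcomes: C(7,1)·!6 = 7·265 = 1855.
Total outcomes: 7! = 5040.
Probability = 1855/5040 = 53/144.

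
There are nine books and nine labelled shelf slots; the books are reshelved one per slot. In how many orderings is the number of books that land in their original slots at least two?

95887

Sum C(9,i)·!(9-i) for i = 2..9:
  i=2: C(9,2)·!7 = 36·1854 = 66744
  i=3: C(9,3)·!6 = 84·265 = 22260
  i=4: C(9,4)·!5 = 126·44 = 5544
  i=5: C(9,5)·!4 = 126·9 = 1134
  i=6: C(9,6)·!3 = 84·2 = 168
  i=7: C(9,7)·!2 = 36·1 = 36
  i=8: C(9,8)·!1 = 9·0 = 0
  i=9: C(9,9)·!0 = 1·1 = 1
Total = 95887.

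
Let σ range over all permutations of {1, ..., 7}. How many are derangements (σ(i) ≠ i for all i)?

!7 is the nearest integer to 7!/e.
7! = 5040, and 5040/e ≈ 1854.11, so !7 = 1854.

1854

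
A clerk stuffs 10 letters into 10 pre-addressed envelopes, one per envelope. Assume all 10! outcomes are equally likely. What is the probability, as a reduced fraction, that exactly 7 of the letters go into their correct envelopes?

1/15120

Favorable outcomes: C(10,7)·!3 = 120·2 = 240.
Total outcomes: 10! = 3628800.
Probability = 240/3628800 = 1/15120.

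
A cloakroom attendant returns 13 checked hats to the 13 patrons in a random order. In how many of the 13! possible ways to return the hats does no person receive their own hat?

By inclusion-exclusion, !13 = Σ (-1)^k · 13!/k! for k=0..13
= 13! - 13!/1! + 13!/2! - 13!/3! + 13!/4! - 13!/5! + 13!/6! - 13!/7! + 13!/8! - 13!/9! + 13!/10! - 13!/11! + 13!/12! - 13!/13!
= 6227020800 - 6227020800 + 3113510400 - 1037836800 + 259459200 - 51891840 + 8648640 - 1235520 + 154440 - 17160 + 1716 - 156 + 13 - 1
= 2290792932

2290792932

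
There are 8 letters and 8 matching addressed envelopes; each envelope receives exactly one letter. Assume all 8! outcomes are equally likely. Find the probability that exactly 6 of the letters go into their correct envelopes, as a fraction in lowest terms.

1/1440

Favorable outcomes: C(8,6)·!2 = 28·1 = 28.
Total outcomes: 8! = 40320.
Probability = 28/40320 = 1/1440.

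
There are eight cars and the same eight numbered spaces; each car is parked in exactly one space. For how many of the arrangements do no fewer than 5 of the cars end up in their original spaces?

141

# with exactly i fixed is C(8,i)·!(8-i); sum over i=5..8:
  i=5: C(8,5)·!3 = 56·2 = 112
  i=6: C(8,6)·!2 = 28·1 = 28
  i=7: C(8,7)·!1 = 8·0 = 0
  i=8: C(8,8)·!0 = 1·1 = 1
Total = 141.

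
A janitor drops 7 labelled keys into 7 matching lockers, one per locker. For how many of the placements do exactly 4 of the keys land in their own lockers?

70

Pick the 4 fixed positions: C(7,4) = 35 ways.
The other 3 form a derangement: !3 = 2.
Total: 35 × 2 = 70.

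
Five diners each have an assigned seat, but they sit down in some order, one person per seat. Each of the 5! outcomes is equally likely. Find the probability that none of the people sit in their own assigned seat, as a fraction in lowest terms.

11/30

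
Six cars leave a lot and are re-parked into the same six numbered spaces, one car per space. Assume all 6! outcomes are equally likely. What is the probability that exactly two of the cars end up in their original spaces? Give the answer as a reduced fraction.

3/16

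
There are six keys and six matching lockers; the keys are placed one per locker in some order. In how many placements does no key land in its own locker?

The number of derangements of 6 is !6 = Σ_{k=0}^{6} (-1)^k·6!/k!
= 6! - 6!/1! + 6!/2! - 6!/3! + 6!/4! - 6!/5! + 6!/6!
= 720 - 720 + 360 - 120 + 30 - 6 + 1
= 265

265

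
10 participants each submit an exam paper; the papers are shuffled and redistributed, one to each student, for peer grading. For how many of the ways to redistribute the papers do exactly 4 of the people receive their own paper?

Pick the 4 fixed positions: C(10,4) = 210 ways.
The remaining 6 must be deranged: !6 = 265.
Total: 210 × 265 = 55650.

55650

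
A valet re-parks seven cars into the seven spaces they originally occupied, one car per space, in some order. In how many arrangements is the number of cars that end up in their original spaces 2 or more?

Sum C(7,i)·!(7-i) for i = 2..7:
  i=2: C(7,2)·!5 = 21·44 = 924
  i=3: C(7,3)·!4 = 35·9 = 315
  i=4: C(7,4)·!3 = 35·2 = 70
  i=5: C(7,5)·!2 = 21·1 = 21
  i=6: C(7,6)·!1 = 7·0 = 0
  i=7: C(7,7)·!0 = 1·1 = 1
Total = 1331.

1331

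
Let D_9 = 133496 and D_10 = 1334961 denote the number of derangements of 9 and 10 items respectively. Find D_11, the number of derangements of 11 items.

14684570

D_11 = (11-1)·(D_10 + D_9) = 10·(1334961 + 133496) = 10·1468457 = 14684570.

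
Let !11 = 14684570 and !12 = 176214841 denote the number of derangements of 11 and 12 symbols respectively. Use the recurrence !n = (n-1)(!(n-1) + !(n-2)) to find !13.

!13 = (13-1)·(!12 + !11) = 12·(176214841 + 14684570) = 12·190899411 = 2290792932.

2290792932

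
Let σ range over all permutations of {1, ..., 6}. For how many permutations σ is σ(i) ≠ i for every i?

265

The number of derangements of 6 is !6 = Σ_{k=0}^{6} (-1)^k·6!/k!
= 6! - 6!/1! + 6!/2! - 6!/3! + 6!/4! - 6!/5! + 6!/6!
= 720 - 720 + 360 - 120 + 30 - 6 + 1
= 265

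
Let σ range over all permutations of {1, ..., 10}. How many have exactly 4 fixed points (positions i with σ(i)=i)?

55650

Pick the 4 fixed positions: C(10,4) = 210 ways.
The remaining 6 must be deranged: !6 = 265.
Total: 210 × 265 = 55650.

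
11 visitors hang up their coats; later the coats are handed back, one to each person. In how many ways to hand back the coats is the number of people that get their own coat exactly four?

611820

Pick the 4 fixed positions: C(11,4) = 330 ways.
The remaining 7 must be deranged: !7 = 1854.
Total: 330 × 1854 = 611820.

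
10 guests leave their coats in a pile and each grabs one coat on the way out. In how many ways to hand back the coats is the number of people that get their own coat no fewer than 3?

# with exactly i fixed is C(10,i)·!(10-i); sum over i=3..10:
  i=3: C(10,3)·!7 = 120·1854 = 222480
  i=4: C(10,4)·!6 = 210·265 = 55650
  i=5: C(10,5)·!5 = 252·44 = 11088
  i=6: C(10,6)·!4 = 210·9 = 1890
  i=7: C(10,7)·!3 = 120·2 = 240
  i=8: C(10,8)·!2 = 45·1 = 45
  i=9: C(10,9)·!1 = 10·0 = 0
  i=10: C(10,10)·!0 = 1·1 = 1
Total = 291394.

291394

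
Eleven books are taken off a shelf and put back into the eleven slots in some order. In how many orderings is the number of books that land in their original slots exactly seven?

Choose which 7 of the 11 are fixed: C(11,7) = 330.
The other 4 form a derangement: !4 = 9.
Total: 330 × 9 = 2970.

2970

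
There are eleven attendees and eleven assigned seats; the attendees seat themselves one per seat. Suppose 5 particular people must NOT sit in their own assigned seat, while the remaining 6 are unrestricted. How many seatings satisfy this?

25022880

Inclusion-exclusion on the 5 forbidden self-matches:
Σ_{j=0}^{5} (-1)^j C(5,j)(11-j)!
= C(5,0)·11! - C(5,1)·10! + C(5,2)·9! - C(5,3)·8! + C(5,4)·7! - C(5,5)·6!
= 39916800 - 18144000 + 3628800 - 403200 + 25200 - 720
= 25022880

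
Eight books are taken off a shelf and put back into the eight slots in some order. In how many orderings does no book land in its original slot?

14833

The number of derangements of 8 is !8 = Σ_{k=0}^{8} (-1)^k·8!/k!
= 8! - 8!/1! + 8!/2! - 8!/3! + 8!/4! - 8!/5! + 8!/6! - 8!/7! + 8!/8!
= 40320 - 40320 + 20160 - 6720 + 1680 - 336 + 56 - 8 + 1
= 14833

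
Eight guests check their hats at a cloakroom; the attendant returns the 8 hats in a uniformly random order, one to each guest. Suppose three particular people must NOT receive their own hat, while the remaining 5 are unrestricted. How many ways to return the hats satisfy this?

27240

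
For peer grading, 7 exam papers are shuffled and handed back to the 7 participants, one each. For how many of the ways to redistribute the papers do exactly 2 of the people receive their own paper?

924

Choose which 2 of the 7 are fixed: C(7,2) = 21.
The remaining 5 must be deranged: !5 = 44.
Total: 21 × 44 = 924.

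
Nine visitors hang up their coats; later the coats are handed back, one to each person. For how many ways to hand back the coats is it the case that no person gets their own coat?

133496

Recurrence: !9 = 9·!8 + (-1)^9.
!9 = 9·14833 - 1 = 133496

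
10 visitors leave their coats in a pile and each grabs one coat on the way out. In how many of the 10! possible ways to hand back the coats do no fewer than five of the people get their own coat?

Sum C(10,i)·!(10-i) for i = 5..10:
  i=5: C(10,5)·!5 = 252·44 = 11088
  i=6: C(10,6)·!4 = 210·9 = 1890
  i=7: C(10,7)·!3 = 120·2 = 240
  i=8: C(10,8)·!2 = 45·1 = 45
  i=9: C(10,9)·!1 = 10·0 = 0
  i=10: C(10,10)·!0 = 1·1 = 1
Total = 13264.

13264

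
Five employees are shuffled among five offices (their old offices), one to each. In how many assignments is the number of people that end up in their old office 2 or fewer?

109

# with exactly i fixed is C(5,i)·!(5-i); sum over i=0..2:
  i=0: C(5,0)·!5 = 1·44 = 44
  i=1: C(5,1)·!4 = 5·9 = 45
  i=2: C(5,2)·!3 = 10·2 = 20
Total = 109.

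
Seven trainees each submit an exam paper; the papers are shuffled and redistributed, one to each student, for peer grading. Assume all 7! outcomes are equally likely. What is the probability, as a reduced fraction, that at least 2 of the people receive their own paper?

1331/5040

Favorable outcomes: Σ_{i≥2} C(7,i)·!(7-i) = 21·44 + 35·9 + 35·2 + 21·1 + 7·0 + 1·1 = 1331.
Total outcomes: 7! = 5040.
Probability = 1331/5040 = 1331/5040.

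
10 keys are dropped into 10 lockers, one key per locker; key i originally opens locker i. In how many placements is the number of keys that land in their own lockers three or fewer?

# with exactly i fixed is C(10,i)·!(10-i); sum over i=0..3:
  i=0: C(10,0)·!10 = 1·1334961 = 1334961
  i=1: C(10,1)·!9 = 10·133496 = 1334960
  i=2: C(10,2)·!8 = 45·14833 = 667485
  i=3: C(10,3)·!7 = 120·1854 = 222480
Total = 3559886.

3559886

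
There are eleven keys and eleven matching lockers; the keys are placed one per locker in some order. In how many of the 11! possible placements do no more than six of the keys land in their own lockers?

# with exactly i fixed is C(11,i)·!(11-i); sum over i=0..6:
  i=0: C(11,0)·!11 = 1·14684570 = 14684570
  i=1: C(11,1)·!10 = 11·1334961 = 14684571
  i=2: C(11,2)·!9 = 55·133496 = 7342280
  i=3: C(11,3)·!8 = 165·14833 = 2447445
  i=4: C(11,4)·!7 = 330·1854 = 611820
  i=5: C(11,5)·!6 = 462·265 = 122430
  i=6: C(11,6)·!5 = 462·44 = 20328
Total = 39913444.

39913444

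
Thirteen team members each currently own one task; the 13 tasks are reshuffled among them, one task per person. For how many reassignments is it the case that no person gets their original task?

2290792932

By inclusion-exclusion, !13 = Σ (-1)^k · 13!/k! for k=0..13
= 13! - 13!/1! + 13!/2! - 13!/3! + 13!/4! - 13!/5! + 13!/6! - 13!/7! + 13!/8! - 13!/9! + 13!/10! - 13!/11! + 13!/12! - 13!/13!
= 6227020800 - 6227020800 + 3113510400 - 1037836800 + 259459200 - 51891840 + 8648640 - 1235520 + 154440 - 17160 + 1716 - 156 + 13 - 1
= 2290792932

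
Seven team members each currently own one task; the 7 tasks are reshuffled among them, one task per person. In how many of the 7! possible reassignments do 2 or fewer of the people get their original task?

Sum C(7,i)·!(7-i) for i = 0..2:
  i=0: C(7,0)·!7 = 1·1854 = 1854
  i=1: C(7,1)·!6 = 7·265 = 1855
  i=2: C(7,2)·!5 = 21·44 = 924
Total = 4633.

4633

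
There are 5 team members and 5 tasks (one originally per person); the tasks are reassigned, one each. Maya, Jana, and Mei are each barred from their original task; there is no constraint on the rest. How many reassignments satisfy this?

64

Let A_j be the event that the j-th constrained one is fixed. By inclusion-exclusion over the 3 events:
Σ_{j=0}^{3} (-1)^j C(3,j)(5-j)!
= C(3,0)·5! - C(3,1)·4! + C(3,2)·3! - C(3,3)·2!
= 120 - 72 + 18 - 2
= 64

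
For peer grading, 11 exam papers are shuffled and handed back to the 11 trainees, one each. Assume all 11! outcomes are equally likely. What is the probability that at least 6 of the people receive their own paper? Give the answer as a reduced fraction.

Favorable outcomes: Σ_{i≥6} C(11,i)·!(11-i) = 462·44 + 330·9 + 165·2 + 55·1 + 11·0 + 1·1 = 23684.
Total outcomes: 11! = 39916800.
Probability = 23684/39916800 = 5921/9979200.

5921/9979200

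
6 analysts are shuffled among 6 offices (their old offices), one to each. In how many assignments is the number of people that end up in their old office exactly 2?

135

Choose which 2 of the 6 are fixed: C(6,2) = 15.
The remaining 4 must be deranged: !4 = 9.
Total: 15 × 9 = 135.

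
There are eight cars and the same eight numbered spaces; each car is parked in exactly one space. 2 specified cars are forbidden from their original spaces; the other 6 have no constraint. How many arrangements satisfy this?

Inclusion-exclusion on the 2 forbidden self-matches:
Σ_{j=0}^{2} (-1)^j C(2,j)(8-j)!
= C(2,0)·8! - C(2,1)·7! + C(2,2)·6!
= 40320 - 10080 + 720
= 30960

30960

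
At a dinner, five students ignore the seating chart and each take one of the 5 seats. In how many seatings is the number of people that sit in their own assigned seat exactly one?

45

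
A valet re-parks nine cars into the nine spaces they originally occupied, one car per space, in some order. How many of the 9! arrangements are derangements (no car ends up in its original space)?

Use !n = n·!(n-1) + (-1)^n.
!9 = 9·14833 - 1 = 133496

133496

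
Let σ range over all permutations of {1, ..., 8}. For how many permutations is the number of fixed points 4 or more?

# with exactly i fixed is C(8,i)·!(8-i); sum over i=4..8:
  i=4: C(8,4)·!4 = 70·9 = 630
  i=5: C(8,5)·!3 = 56·2 = 112
  i=6: C(8,6)·!2 = 28·1 = 28
  i=7: C(8,7)·!1 = 8·0 = 0
  i=8: C(8,8)·!0 = 1·1 = 1
Total = 771.

771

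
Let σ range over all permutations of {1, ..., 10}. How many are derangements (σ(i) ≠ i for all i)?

1334961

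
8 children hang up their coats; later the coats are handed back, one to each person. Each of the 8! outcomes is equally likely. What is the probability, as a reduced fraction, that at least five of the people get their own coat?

47/13440

Favorable outcomes: Σ_{i≥5} C(8,i)·!(8-i) = 56·2 + 28·1 + 8·0 + 1·1 = 141.
Total outcomes: 8! = 40320.
Probability = 141/40320 = 47/13440.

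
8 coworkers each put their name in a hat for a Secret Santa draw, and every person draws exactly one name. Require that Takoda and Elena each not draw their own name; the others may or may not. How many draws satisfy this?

Inclusion-exclusion on the 2 forbidden self-matches:
Σ_{j=0}^{2} (-1)^j C(2,j)(8-j)!
= C(2,0)·8! - C(2,1)·7! + C(2,2)·6!
= 40320 - 10080 + 720
= 30960

30960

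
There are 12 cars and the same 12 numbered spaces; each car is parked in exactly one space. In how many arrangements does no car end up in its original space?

176214841

Recurrence: !12 = 11·(!11 + !10).
!12 = 11·(14684570 + 1334961) = 11·16019531 = 176214841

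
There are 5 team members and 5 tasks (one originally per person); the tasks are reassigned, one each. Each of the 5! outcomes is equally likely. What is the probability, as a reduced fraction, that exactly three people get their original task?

1/12

Favorable outcomes: C(5,3)·!2 = 10·1 = 10.
Total outcomes: 5! = 120.
Probability = 10/120 = 1/12.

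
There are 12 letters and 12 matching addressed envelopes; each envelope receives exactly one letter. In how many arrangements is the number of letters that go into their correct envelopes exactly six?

244860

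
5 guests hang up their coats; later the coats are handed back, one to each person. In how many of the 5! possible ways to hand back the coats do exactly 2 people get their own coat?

20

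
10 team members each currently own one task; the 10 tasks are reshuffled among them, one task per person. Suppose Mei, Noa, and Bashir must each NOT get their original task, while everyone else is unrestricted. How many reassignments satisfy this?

Inclusion-exclusion on the 3 forbidden self-matches:
Σ_{j=0}^{3} (-1)^j C(3,j)(10-j)!
= C(3,0)·10! - C(3,1)·9! + C(3,2)·8! - C(3,3)·7!
= 3628800 - 1088640 + 120960 - 5040
= 2656080

2656080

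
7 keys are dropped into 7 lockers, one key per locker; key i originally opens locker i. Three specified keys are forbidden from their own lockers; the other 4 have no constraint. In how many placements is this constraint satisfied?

Let A_j be the event that the j-th constrained one is fixed. By inclusion-exclusion over the 3 events:
Σ_{j=0}^{3} (-1)^j C(3,j)(7-j)!
= C(3,0)·7! - C(3,1)·6! + C(3,2)·5! - C(3,3)·4!
= 5040 - 2160 + 360 - 24
= 3216

3216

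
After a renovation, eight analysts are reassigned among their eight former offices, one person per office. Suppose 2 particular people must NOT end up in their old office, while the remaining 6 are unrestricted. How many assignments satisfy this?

30960

Inclusion-exclusion on the 2 forbidden self-matches:
Σ_{j=0}^{2} (-1)^j C(2,j)(8-j)!
= C(2,0)·8! - C(2,1)·7! + C(2,2)·6!
= 40320 - 10080 + 720
= 30960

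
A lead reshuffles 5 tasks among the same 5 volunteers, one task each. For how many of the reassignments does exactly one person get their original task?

45

Pick the single fixed position: C(5,1) = 5 ways.
The remaining 4 must be deranged: !4 = 9.
Total: 5 × 9 = 45.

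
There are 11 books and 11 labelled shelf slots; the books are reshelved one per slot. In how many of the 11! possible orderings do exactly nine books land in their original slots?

55

Pick the 9 fixed positions: C(11,9) = 55 ways.
The remaining 2 must be deranged: !2 = 1.
Total: 55 × 1 = 55.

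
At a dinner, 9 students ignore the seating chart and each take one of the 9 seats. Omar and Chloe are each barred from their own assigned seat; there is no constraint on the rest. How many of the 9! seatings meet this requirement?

287280

Let A_j be the event that the j-th constrained one is fixed. By inclusion-exclusion over the 2 events:
Σ_{j=0}^{2} (-1)^j C(2,j)(9-j)!
= C(2,0)·9! - C(2,1)·8! + C(2,2)·7!
= 362880 - 80640 + 5040
= 287280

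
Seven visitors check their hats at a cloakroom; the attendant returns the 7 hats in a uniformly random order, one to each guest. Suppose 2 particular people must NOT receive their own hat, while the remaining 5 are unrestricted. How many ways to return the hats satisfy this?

Let A_j be the event that the j-th constrained one is fixed. By inclusion-exclusion over the 2 events:
Σ_{j=0}^{2} (-1)^j C(2,j)(7-j)!
= C(2,0)·7! - C(2,1)·6! + C(2,2)·5!
= 5040 - 1440 + 120
= 3720

3720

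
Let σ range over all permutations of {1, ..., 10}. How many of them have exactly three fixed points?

222480

Pick the 3 fixed positions: C(10,3) = 120 ways.
The other 7 form a derangement: !7 = 1854.
Total: 120 × 1854 = 222480.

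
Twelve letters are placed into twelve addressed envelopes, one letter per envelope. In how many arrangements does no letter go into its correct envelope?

The subfactorial !12 = [12!/e] (nearest integer).
12! = 479001600, and 479001600/e ≈ 176214840.93, so !12 = 176214841.

176214841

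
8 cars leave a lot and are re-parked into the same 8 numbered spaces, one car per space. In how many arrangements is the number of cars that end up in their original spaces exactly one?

14832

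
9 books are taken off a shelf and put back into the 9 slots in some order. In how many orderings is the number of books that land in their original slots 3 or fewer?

Sum C(9,i)·!(9-i) for i = 0..3:
  i=0: C(9,0)·!9 = 1·133496 = 133496
  i=1: C(9,1)·!8 = 9·14833 = 133497
  i=2: C(9,2)·!7 = 36·1854 = 66744
  i=3: C(9,3)·!6 = 84·265 = 22260
Total = 355997.

355997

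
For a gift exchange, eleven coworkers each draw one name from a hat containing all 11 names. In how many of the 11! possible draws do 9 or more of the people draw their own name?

# with exactly i fixed is C(11,i)·!(11-i); sum over i=9..11:
  i=9: C(11,9)·!2 = 55·1 = 55
  i=10: C(11,10)·!1 = 11·0 = 0
  i=11: C(11,11)·!0 = 1·1 = 1
Total = 56.

56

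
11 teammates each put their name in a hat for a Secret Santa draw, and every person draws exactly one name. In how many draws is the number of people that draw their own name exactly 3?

Choose which 3 of the 11 are fixed: C(11,3) = 165.
The remaining 8 must be deranged: !8 = 14833.
Total: 165 × 14833 = 2447445.

2447445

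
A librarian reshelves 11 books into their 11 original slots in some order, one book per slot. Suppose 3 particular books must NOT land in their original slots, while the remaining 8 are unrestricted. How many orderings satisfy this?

30078720

Let A_j be the event that the j-th constrained one is fixed. By inclusion-exclusion over the 3 events:
Σ_{j=0}^{3} (-1)^j C(3,j)(11-j)!
= C(3,0)·11! - C(3,1)·10! + C(3,2)·9! - C(3,3)·8!
= 39916800 - 10886400 + 1088640 - 40320
= 30078720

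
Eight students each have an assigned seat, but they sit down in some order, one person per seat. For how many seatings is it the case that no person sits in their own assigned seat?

14833

The subfactorial !8 = [8!/e] (nearest integer).
8! = 40320, and 40320/e ≈ 14832.90, so !8 = 14833.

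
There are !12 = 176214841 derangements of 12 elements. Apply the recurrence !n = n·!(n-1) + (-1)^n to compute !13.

!13 = 13·176214841 - 1 = 2290792932.

2290792932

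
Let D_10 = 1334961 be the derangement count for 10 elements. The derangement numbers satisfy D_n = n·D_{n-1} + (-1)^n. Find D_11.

14684570

D_11 = 11·1334961 - 1 = 14684570.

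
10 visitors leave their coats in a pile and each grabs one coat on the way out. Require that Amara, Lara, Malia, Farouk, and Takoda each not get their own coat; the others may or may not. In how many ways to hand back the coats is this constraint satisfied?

Inclusion-exclusion on the 5 forbidden self-matches:
Σ_{j=0}^{5} (-1)^j C(5,j)(10-j)!
= C(5,0)·10! - C(5,1)·9! + C(5,2)·8! - C(5,3)·7! + C(5,4)·6! - C(5,5)·5!
= 3628800 - 1814400 + 403200 - 50400 + 3600 - 120
= 2170680

2170680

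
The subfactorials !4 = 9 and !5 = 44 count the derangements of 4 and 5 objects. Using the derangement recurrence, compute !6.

265

!6 = (6-1)·(!5 + !4) = 5·(44 + 9) = 5·53 = 265.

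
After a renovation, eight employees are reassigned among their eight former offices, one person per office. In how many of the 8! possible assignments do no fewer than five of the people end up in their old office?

Sum C(8,i)·!(8-i) for i = 5..8:
  i=5: C(8,5)·!3 = 56·2 = 112
  i=6: C(8,6)·!2 = 28·1 = 28
  i=7: C(8,7)·!1 = 8·0 = 0
  i=8: C(8,8)·!0 = 1·1 = 1
Total = 141.

141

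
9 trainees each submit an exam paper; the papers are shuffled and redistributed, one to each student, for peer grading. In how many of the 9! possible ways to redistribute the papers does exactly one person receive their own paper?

133497

Choose which one of the 9 is fixed: C(9,1) = 9.
The other 8 form a derangement: !8 = 14833.
Total: 9 × 14833 = 133497.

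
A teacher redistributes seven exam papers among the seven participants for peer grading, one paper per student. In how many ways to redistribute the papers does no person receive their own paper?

Use !n = (n-1)(!(n-1) + !(n-2)).
!7 = 6·(265 + 44) = 6·309 = 1854

1854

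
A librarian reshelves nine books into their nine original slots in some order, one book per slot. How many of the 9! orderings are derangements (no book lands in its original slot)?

!9 = 9! · Σ_{k=0}^{9} (-1)^k/k!
= 9! - 9!/1! + 9!/2! - 9!/3! + 9!/4! - 9!/5! + 9!/6! - 9!/7! + 9!/8! - 9!/9!
= 362880 - 362880 + 181440 - 60480 + 15120 - 3024 + 504 - 72 + 9 - 1
= 133496

133496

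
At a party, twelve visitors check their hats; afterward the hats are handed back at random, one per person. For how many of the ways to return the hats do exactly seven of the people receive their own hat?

Choose which 7 of the 12 are fixed: C(12,7) = 792.
The other 5 form a derangement: !5 = 44.
Total: 792 × 44 = 34848.

34848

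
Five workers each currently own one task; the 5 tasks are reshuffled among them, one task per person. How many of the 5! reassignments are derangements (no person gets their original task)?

The number of derangements of 5 is !5 = Σ_{k=0}^{5} (-1)^k·5!/k!
= 5! - 5!/1! + 5!/2! - 5!/3! + 5!/4! - 5!/5!
= 120 - 120 + 60 - 20 + 5 - 1
= 44

44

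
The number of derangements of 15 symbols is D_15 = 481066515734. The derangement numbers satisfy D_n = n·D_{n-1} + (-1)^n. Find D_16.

D_16 = 16·481066515734 + 1 = 7697064251745.

7697064251745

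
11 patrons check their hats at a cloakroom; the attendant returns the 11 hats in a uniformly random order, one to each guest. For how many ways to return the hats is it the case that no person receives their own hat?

14684570

!11 is the nearest integer to 11!/e.
11! = 39916800, and 39916800/e ≈ 14684570.08, so !11 = 14684570.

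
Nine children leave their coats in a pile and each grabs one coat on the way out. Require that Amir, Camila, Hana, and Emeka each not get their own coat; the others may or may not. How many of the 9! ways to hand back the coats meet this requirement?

229080

Inclusion-exclusion on the 4 forbidden self-matches:
Σ_{j=0}^{4} (-1)^j C(4,j)(9-j)!
= C(4,0)·9! - C(4,1)·8! + C(4,2)·7! - C(4,3)·6! + C(4,4)·5!
= 362880 - 161280 + 30240 - 2880 + 120
= 229080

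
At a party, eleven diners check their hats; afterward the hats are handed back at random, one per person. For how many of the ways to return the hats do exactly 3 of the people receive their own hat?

Pick the 3 fixed positions: C(11,3) = 165 ways.
The other 8 form a derangement: !8 = 14833.
Total: 165 × 14833 = 2447445.

2447445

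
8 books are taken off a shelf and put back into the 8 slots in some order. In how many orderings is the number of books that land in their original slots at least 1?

Sum C(8,i)·!(8-i) for i = 1..8:
  i=1: C(8,1)·!7 = 8·1854 = 14832
  i=2: C(8,2)·!6 = 28·265 = 7420
  i=3: C(8,3)·!5 = 56·44 = 2464
  i=4: C(8,4)·!4 = 70·9 = 630
  i=5: C(8,5)·!3 = 56·2 = 112
  i=6: C(8,6)·!2 = 28·1 = 28
  i=7: C(8,7)·!1 = 8·0 = 0
  i=8: C(8,8)·!0 = 1·1 = 1
Total = 25487.

25487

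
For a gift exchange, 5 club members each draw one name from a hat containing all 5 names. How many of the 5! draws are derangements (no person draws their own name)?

44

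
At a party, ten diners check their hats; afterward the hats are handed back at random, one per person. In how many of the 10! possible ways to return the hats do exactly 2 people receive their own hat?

Pick the 2 fixed positions: C(10,2) = 45 ways.
The other 8 form a derangement: !8 = 14833.
Total: 45 × 14833 = 667485.

667485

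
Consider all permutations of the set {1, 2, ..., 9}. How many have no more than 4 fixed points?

361541

Sum C(9,i)·!(9-i) for i = 0..4:
  i=0: C(9,0)·!9 = 1·133496 = 133496
  i=1: C(9,1)·!8 = 9·14833 = 133497
  i=2: C(9,2)·!7 = 36·1854 = 66744
  i=3: C(9,3)·!6 = 84·265 = 22260
  i=4: C(9,4)·!5 = 126·44 = 5544
Total = 361541.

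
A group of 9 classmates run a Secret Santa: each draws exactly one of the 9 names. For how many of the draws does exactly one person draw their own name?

Pick the single fixed position: C(9,1) = 9 ways.
The other 8 form a derangement: !8 = 14833.
Total: 9 × 14833 = 133497.

133497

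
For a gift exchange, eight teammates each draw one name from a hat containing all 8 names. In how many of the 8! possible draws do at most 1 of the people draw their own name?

Sum C(8,i)·!(8-i) for i = 0..1:
  i=0: C(8,0)·!8 = 1·14833 = 14833
  i=1: C(8,1)·!7 = 8·1854 = 14832
Total = 29665.

29665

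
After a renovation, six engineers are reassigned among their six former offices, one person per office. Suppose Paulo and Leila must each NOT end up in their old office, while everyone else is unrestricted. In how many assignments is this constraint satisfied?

Let A_j be the event that the j-th constrained one is fixed. By inclusion-exclusion over the 2 events:
Σ_{j=0}^{2} (-1)^j C(2,j)(6-j)!
= C(2,0)·6! - C(2,1)·5! + C(2,2)·4!
= 720 - 240 + 24
= 504

504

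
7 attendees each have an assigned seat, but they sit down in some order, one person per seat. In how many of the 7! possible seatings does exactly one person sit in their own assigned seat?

Pick the single fixed position: C(7,1) = 7 ways.
The remaining 6 must be deranged: !6 = 265.
Total: 7 × 265 = 1855.

1855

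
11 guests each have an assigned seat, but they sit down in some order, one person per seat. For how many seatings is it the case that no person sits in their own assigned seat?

14684570

Use !n = (n-1)(!(n-1) + !(n-2)).
!11 = 10·(1334961 + 133496) = 10·1468457 = 14684570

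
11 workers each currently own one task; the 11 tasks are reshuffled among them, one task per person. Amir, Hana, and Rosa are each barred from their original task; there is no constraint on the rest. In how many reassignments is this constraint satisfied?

30078720

Inclusion-exclusion on the 3 forbidden self-matches:
Σ_{j=0}^{3} (-1)^j C(3,j)(11-j)!
= C(3,0)·11! - C(3,1)·10! + C(3,2)·9! - C(3,3)·8!
= 39916800 - 10886400 + 1088640 - 40320
= 30078720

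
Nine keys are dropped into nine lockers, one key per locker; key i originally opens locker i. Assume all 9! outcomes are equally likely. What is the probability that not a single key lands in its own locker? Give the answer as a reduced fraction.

16687/45360

Favorable outcomes: !9 = 133496.
Total outcomes: 9! = 362880.
Probability = 133496/362880 = 16687/45360.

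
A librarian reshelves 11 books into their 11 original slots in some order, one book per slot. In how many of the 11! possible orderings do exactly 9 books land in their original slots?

55

Choose which 9 of the 11 are fixed: C(11,9) = 55.
The remaining 2 must be deranged: !2 = 1.
Total: 55 × 1 = 55.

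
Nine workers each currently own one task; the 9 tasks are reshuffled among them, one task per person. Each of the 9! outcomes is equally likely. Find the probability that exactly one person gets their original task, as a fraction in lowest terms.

2119/5760

Favorable outcomes: C(9,1)·!8 = 9·14833 = 133497.
Total outcomes: 9! = 362880.
Probability = 133497/362880 = 2119/5760.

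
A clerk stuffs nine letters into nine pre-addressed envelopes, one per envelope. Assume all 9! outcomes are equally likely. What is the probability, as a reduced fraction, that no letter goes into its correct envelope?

16687/45360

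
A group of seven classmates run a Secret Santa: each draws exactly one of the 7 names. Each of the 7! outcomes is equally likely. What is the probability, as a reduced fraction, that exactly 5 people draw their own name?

1/240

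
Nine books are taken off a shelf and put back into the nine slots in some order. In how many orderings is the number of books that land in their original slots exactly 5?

1134

Pick the 5 fixed positions: C(9,5) = 126 ways.
The other 4 form a derangement: !4 = 9.
Total: 126 × 9 = 1134.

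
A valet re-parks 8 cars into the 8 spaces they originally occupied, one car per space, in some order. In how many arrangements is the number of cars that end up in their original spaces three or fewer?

39549

# with exactly i fixed is C(8,i)·!(8-i); sum over i=0..3:
  i=0: C(8,0)·!8 = 1·14833 = 14833
  i=1: C(8,1)·!7 = 8·1854 = 14832
  i=2: C(8,2)·!6 = 28·265 = 7420
  i=3: C(8,3)·!5 = 56·44 = 2464
Total = 39549.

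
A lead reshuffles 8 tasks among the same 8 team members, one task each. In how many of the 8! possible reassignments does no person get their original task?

Use !n = n·!(n-1) + (-1)^n.
!8 = 8·1854 + 1 = 14833

14833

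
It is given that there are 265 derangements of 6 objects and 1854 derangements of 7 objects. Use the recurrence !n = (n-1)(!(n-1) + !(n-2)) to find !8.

14833

!8 = (8-1)·(!7 + !6) = 7·(1854 + 265) = 7·2119 = 14833.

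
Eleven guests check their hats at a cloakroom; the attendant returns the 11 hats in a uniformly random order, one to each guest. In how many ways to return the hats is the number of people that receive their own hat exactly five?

122430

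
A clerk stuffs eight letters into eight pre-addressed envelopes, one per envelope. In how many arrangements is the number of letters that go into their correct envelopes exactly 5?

112

Pick the 5 fixed positions: C(8,5) = 56 ways.
The remaining 3 must be deranged: !3 = 2.
Total: 56 × 2 = 112.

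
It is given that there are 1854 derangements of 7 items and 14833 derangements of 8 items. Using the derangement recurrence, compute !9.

133496

!9 = (9-1)·(!8 + !7) = 8·(14833 + 1854) = 8·16687 = 133496.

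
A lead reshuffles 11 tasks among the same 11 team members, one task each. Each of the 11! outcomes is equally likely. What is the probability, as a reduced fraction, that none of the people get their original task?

Favorable outcomes: !11 = 14684570.
Total outcomes: 11! = 39916800.
Probability = 14684570/39916800 = 1468457/3991680.

1468457/3991680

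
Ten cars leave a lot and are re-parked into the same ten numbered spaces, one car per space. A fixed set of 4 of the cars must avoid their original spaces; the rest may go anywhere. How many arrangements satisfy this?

2399760

Inclusion-exclusion on the 4 forbidden self-matches:
Σ_{j=0}^{4} (-1)^j C(4,j)(10-j)!
= C(4,0)·10! - C(4,1)·9! + C(4,2)·8! - C(4,3)·7! + C(4,4)·6!
= 3628800 - 1451520 + 241920 - 20160 + 720
= 2399760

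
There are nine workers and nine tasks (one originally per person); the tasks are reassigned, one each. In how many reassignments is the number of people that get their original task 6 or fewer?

362843

Sum C(9,i)·!(9-i) for i = 0..6:
  i=0: C(9,0)·!9 = 1·133496 = 133496
  i=1: C(9,1)·!8 = 9·14833 = 133497
  i=2: C(9,2)·!7 = 36·1854 = 66744
  i=3: C(9,3)·!6 = 84·265 = 22260
  i=4: C(9,4)·!5 = 126·44 = 5544
  i=5: C(9,5)·!4 = 126·9 = 1134
  i=6: C(9,6)·!3 = 84·2 = 168
Total = 362843.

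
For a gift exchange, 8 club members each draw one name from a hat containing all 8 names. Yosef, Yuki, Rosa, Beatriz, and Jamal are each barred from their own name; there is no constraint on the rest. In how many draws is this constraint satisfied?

21234

Let A_j be the event that the j-th constrained one is fixed. By inclusion-exclusion over the 5 events:
Σ_{j=0}^{5} (-1)^j C(5,j)(8-j)!
= C(5,0)·8! - C(5,1)·7! + C(5,2)·6! - C(5,3)·5! + C(5,4)·4! - C(5,5)·3!
= 40320 - 25200 + 7200 - 1200 + 120 - 6
= 21234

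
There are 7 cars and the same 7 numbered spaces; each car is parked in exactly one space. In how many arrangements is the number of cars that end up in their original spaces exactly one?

1855

Pick the single fixed position: C(7,1) = 7 ways.
The other 6 form a derangement: !6 = 265.
Total: 7 × 265 = 1855.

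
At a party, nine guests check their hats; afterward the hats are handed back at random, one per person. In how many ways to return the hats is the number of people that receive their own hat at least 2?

Sum C(9,i)·!(9-i) for i = 2..9:
  i=2: C(9,2)·!7 = 36·1854 = 66744
  i=3: C(9,3)·!6 = 84·265 = 22260
  i=4: C(9,4)·!5 = 126·44 = 5544
  i=5: C(9,5)·!4 = 126·9 = 1134
  i=6: C(9,6)·!3 = 84·2 = 168
  i=7: C(9,7)·!2 = 36·1 = 36
  i=8: C(9,8)·!1 = 9·0 = 0
  i=9: C(9,9)·!0 = 1·1 = 1
Total = 95887.

95887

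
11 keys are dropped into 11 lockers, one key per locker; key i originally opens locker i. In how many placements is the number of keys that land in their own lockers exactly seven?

Choose which 7 of the 11 are fixed: C(11,7) = 330.
The other 4 form a derangement: !4 = 9.
Total: 330 × 9 = 2970.

2970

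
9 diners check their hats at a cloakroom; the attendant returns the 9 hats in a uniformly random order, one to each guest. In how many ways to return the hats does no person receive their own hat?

133496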